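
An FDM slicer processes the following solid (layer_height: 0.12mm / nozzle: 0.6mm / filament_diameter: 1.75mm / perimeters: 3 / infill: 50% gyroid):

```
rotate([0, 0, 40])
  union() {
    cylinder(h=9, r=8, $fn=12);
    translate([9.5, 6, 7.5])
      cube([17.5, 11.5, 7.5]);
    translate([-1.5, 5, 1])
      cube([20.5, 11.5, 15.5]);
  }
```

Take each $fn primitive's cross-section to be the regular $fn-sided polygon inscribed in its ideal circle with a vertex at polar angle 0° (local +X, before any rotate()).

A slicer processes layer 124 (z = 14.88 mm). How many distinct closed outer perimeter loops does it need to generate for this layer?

1

At z = 14.88 mm: the cylinder is absent (z outside [0, 9]); the cube at (9.5, 6) (footprint 17.5×11.5) is included at this height; the cube at (-1.5, 5) is present — its section is the full 20.5×11.5 rectangle; Taking the union: the regions partially overlap (shared area 99.75 mm²), so overlapping operands fuse into one piece — 1 connected region; (rotated 40° about Z; rotation is an isometry so areas/perimeters/island counts are preserved). The result has 1 disconnected region.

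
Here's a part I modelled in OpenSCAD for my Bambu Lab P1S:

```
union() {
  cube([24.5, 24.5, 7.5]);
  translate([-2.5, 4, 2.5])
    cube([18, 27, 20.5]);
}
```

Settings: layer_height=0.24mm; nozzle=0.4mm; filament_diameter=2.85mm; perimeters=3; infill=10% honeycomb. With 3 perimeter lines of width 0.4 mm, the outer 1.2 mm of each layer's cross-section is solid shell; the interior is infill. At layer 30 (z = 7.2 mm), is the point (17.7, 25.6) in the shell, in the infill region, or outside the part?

At z = 7.2 mm: the cube (footprint 24.5×24.5) is included at this height; the 18×27 cube at (-2.5, 4) contributes its full rectangle; Combining (union): the regions partially overlap (shared area 317.75 mm²), so overlapping operands fuse into one piece — 1 connected region. Overall, the cross-section is a single solid region. The nearest boundary edge runs (15.50, 24.50)→(24.50, 24.50); distance from the point to it = 1.10 mm. The point is not inside any of the regions above, so it lies outside the cross-section (1.10 mm from the nearest boundary).

outside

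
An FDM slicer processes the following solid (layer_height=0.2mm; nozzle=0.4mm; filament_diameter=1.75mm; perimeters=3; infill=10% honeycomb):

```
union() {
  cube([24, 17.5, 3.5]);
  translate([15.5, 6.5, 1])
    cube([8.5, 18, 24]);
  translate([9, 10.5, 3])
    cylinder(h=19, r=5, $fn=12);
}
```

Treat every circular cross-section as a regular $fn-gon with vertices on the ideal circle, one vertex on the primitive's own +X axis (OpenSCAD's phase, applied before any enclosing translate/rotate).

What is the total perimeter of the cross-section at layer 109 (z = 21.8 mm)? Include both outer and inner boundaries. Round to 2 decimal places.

84.06 mm

At z = 21.8 mm: the cube does not reach this height (z outside [0, 3.5]); the cube at (15.5, 6.5) is present — its section is the full 8.5×18 rectangle (perimeter 53.00 mm); the r=5 cylinder at (9, 10.5) contributes a regular 12-gon of circumradius 5 (perimeter = 2·12·5.000·sin(180°/12) = 31.06 mm); Merging all regions: the 2 present regions are separate (no shared area or edge), so areas and boundary lengths simply add and each stays a separate island — boundary = 84.06 mm. Overall, the cross-section has 2 separate islands. Total boundary length (outer) = 84.06 mm.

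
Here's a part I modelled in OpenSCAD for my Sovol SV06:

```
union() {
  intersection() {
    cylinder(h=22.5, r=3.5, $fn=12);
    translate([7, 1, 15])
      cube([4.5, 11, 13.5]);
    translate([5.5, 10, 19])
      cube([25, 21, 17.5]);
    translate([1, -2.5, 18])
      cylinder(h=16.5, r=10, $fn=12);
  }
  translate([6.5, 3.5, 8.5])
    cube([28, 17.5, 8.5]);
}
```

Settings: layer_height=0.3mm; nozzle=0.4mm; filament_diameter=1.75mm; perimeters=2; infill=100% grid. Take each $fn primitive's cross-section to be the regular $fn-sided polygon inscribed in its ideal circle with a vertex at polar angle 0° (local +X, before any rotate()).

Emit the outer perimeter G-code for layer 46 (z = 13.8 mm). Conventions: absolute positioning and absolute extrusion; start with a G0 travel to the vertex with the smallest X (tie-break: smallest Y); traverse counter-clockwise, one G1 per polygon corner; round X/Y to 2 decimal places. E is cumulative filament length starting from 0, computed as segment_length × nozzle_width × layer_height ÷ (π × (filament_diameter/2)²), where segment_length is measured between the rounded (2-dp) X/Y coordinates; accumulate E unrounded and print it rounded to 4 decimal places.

G0 X6.50 Y3.50 Z13.80
G1 X34.50 Y3.50 E1.3969
G1 X34.50 Y21.00 E2.2700
G1 X6.50 Y21.00 E3.6669
G1 X6.50 Y3.50 E4.5400

At z = 13.8 mm: the r=3.5 cylinder gives a regular 12-gon of circumradius 3.5 (constant along its height); the cube at (7, 1) is not intersected at this z (z outside [15, 28.5]); the cube at (5.5, 10) does not reach this height (z outside [19, 36.5]); the cylinder at (1, -2.5) is not intersected at this z (z outside [18, 34.5]); Taking the intersection: at least one operand is absent at this height, so nothing remains; the 28×17.5 cube at (6.5, 3.5) contributes its full rectangle; Combining (union): only the 28×17.5 cube at (6.5, 3.5) is present, so the union is just that shape — 1 connected region. The outline is a single polygon with 4 vertices. Extrusion per mm of travel: 0.4 × 0.3 / (π × 0.875²) = 0.049890. Accumulating E over each segment gives final E = 4.5400.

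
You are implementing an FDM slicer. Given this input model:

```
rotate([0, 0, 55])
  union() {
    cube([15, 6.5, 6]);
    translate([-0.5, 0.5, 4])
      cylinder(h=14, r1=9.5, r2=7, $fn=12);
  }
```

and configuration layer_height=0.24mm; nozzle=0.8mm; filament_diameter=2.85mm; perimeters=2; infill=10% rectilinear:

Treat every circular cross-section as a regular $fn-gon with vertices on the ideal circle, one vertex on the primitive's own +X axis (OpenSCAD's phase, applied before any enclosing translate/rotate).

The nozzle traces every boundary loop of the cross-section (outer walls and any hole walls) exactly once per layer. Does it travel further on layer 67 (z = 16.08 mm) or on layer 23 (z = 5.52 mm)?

layer 23 (z = 5.52 mm)

Layer 67 (z = 16.08): the cube does not reach this height (z outside [0, 6]); the cone at (-0.5, 0.5): at t=0.863 of its height the radius interpolates to r₁+(r₂−r₁)t = 7.343, giving a regular 12-gon of that circumradius (perimeter = 2·12·7.343·sin(180°/12) = 45.61 mm); Combining (union): only the cone at (-0.5, 0.5) is present, so the union is just that shape — boundary = 45.61 mm; (whole slice rotated 55° about Z — lengths, areas and connectivity unchanged). So its perimeter = 45.61 mm. Layer 23 (z = 5.52): the cube is present — its section is the full 15×6.5 rectangle (perimeter 43.00 mm); the cone at (-0.5, 0.5) contributes a regular 12-gon of circumradius 9.229 (interpolated between r1=9.5 and r2=7 at t=0.109) (perimeter = 2·12·9.229·sin(180°/12) = 57.32 mm); Merging all regions: the regions partially overlap (shared area 51.18 mm²), so the edge portions inside another operand are dropped and the merged outline is re-measured after clipping — boundary = 71.87 mm; (whole slice rotated 55° about Z — lengths, areas and connectivity unchanged). So its perimeter = 71.87 mm. Layer 23 is larger (71.87 vs 45.61 mm).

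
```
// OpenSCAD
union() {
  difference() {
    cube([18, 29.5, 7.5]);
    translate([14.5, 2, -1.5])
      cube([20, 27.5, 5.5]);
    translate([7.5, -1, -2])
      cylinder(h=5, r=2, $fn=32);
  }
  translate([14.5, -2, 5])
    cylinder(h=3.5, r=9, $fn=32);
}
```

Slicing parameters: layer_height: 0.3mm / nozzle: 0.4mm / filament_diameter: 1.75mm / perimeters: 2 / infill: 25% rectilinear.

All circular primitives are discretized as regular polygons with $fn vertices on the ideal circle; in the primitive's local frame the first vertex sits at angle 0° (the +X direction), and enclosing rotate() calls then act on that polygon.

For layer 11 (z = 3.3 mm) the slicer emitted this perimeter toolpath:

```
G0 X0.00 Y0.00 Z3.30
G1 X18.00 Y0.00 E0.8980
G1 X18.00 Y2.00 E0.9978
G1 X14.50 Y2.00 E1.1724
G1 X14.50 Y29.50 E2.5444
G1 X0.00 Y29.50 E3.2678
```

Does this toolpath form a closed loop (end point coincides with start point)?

Start point (G0): (0.00, 0.00). End point (last G1): the path does not return to the start — open.

no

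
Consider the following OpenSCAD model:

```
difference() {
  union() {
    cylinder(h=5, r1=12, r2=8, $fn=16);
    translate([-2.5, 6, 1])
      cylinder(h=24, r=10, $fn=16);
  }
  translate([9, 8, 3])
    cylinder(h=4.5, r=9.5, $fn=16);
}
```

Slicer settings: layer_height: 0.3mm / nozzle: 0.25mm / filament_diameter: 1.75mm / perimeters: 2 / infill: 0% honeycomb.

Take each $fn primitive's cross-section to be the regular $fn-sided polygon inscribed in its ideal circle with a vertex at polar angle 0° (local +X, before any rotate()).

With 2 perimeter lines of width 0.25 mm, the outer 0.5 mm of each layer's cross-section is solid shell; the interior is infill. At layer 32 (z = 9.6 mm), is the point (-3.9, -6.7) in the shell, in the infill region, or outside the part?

outside

At z = 9.6 mm: the cone is absent (z outside [0, 5]); the cylinder at (-2.5, 6): section is a regular 16-gon, circumradius r=10; Merging all regions: only the r=10 cylinder at (-2.5, 6) is present, so the union is just that shape — 1 connected region; the cylinder at (9, 8) does not reach this height (z outside [3, 7.5]); Subtracting the remaining from the first: none of the subtracted shapes is present at this height, so the result so far is unchanged — 1 connected region. Overall, the cross-section is a single solid region. The nearest boundary edge runs (-6.33, -3.24)→(-2.50, -4.00); distance from the point to it = 2.92 mm. The point is not inside any of the regions above, so it lies outside the cross-section (2.92 mm from the nearest boundary).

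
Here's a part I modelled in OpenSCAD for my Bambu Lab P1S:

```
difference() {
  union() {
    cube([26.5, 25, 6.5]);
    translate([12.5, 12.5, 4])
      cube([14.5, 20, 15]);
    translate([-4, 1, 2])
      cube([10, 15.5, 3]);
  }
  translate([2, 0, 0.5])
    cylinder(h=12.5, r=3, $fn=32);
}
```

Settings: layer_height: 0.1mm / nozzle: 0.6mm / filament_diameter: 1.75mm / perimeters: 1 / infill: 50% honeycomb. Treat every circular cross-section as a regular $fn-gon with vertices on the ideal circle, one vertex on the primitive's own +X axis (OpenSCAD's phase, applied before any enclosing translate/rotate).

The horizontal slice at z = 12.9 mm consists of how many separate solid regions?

1

At z = 12.9 mm: the cube does not reach this height (z outside [0, 6.5]); the cube at (12.5, 12.5) (footprint 14.5×20) is included at this height; the cube at (-4, 1) is absent (z outside [2, 5]); Merging all regions: only the 14.5×20 cube at (12.5, 12.5) is present, so the union is just that shape — 1 connected region; the r=3 cylinder at (2, 0) gives a regular 32-gon of circumradius 3 (constant along its height); After the difference (first − rest): starting from that combined region, the r=3 cylinder at (2, 0) misses the remaining region (no effect) — 1 connected region. The result has 1 disconnected region.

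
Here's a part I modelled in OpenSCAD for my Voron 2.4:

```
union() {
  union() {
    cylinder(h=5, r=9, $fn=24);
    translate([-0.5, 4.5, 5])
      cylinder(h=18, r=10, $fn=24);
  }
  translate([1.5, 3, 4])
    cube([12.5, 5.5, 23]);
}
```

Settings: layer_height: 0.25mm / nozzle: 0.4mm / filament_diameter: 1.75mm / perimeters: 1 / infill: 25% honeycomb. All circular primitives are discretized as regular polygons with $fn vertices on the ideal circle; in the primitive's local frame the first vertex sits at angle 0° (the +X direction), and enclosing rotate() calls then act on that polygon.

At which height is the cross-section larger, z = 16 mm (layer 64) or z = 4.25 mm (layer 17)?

layer 64 (z = 16 mm)

Layer 64 (z = 16): the cylinder does not reach this height (z outside [0, 5]); the r=10 cylinder at (-0.5, 4.5) gives a regular 24-gon of circumradius 10 (constant along its height) (area = (24/2)·10.000²·sin(360°/24) = 310.58 mm²); Merging all regions: only the r=10 cylinder at (-0.5, 4.5) is present, so the union is just that shape — area = 310.58 mm²; the 12.5×5.5 cube at (1.5, 3) contributes its full rectangle (area 68.75 mm²); Combining (union): the regions partially overlap — summed areas 379.33 mm² minus the doubly-counted overlap 42.52 mm² gives 336.82 mm² — area = 336.82 mm². So its area = 336.82 mm². Layer 17 (z = 4.25): the cylinder: section is a regular 24-gon, circumradius r=9 (area = (24/2)·9.000²·sin(360°/24) = 251.57 mm²); the cylinder at (-0.5, 4.5) is absent (z outside [5, 23]); Merging all regions: only the r=9 cylinder is present, so the union is just that shape — area = 251.57 mm²; the 12.5×5.5 cube at (1.5, 3) contributes its full rectangle (area 68.75 mm²); Merging all regions: the regions partially overlap — summed areas 320.32 mm² minus the doubly-counted overlap 27.45 mm² gives 292.88 mm² — area = 292.88 mm². So its area = 292.88 mm². Layer 64 is larger (336.82 vs 292.88 mm²).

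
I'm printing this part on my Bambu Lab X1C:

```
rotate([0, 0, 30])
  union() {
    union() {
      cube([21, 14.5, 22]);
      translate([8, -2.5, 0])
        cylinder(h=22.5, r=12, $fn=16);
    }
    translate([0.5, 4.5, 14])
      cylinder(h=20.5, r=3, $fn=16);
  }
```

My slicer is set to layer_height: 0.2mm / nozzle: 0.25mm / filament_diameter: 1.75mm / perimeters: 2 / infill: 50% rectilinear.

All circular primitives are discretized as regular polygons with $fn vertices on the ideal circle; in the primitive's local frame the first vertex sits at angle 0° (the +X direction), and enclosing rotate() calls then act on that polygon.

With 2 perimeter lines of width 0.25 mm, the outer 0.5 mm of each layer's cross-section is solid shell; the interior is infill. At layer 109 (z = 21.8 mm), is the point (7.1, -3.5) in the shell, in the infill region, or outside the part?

At z = 21.8 mm: the cube is present — its section is the full 21×14.5 rectangle; the cylinder at (8, -2.5): section is a regular 16-gon, circumradius r=12; Combining (union): the regions partially overlap (shared area 147.74 mm²), so overlapping operands fuse into one piece — 1 connected region; the cylinder at (0.5, 4.5): section is a regular 16-gon, circumradius r=3; Merging all regions: the regions partially overlap (shared area 23.07 mm²), so overlapping operands fuse into one piece — 1 connected region; (whole slice rotated 30° about Z — lengths, areas and connectivity unchanged). Overall, the cross-section is a single solid region. Undo the 30° rotation: the query point maps to (4.399, -6.581) in the un-rotated model frame. The nearest boundary edge runs (3.41, -13.59)→(-0.49, -10.99); distance from the point to it = 6.38 mm. The point is inside the cross-section and 6.38 mm from the nearest boundary — more than the 0.5 mm shell width (2 × 0.25), so it's in the infill interior.

infill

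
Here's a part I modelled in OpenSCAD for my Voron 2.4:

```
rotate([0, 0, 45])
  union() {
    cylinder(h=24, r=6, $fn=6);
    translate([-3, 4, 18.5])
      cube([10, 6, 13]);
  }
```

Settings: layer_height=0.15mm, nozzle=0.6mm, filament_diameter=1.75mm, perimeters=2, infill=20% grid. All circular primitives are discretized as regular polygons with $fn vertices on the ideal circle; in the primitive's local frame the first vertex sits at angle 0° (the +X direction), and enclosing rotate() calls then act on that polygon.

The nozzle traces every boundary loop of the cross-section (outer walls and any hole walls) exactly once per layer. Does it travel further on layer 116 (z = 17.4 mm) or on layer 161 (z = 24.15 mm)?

layer 116 (z = 17.4 mm)

Layer 116 (z = 17.4): the cylinder: section is a regular 6-gon, circumradius r=6 (perimeter = 2·6·6.000·sin(180°/6) = 36.00 mm); the cube at (-3, 4) is not intersected at this z (z outside [18.5, 31.5]); Combining (union): only the r=6 cylinder is present, so the union is just that shape — boundary = 36.00 mm; (whole slice rotated 45° about Z — lengths, areas and connectivity unchanged). So its perimeter = 36.00 mm. Layer 161 (z = 24.15): the cylinder is not intersected at this z (z outside [0, 24]); the cube at (-3, 4) is present — its section is the full 10×6 rectangle (perimeter 32.00 mm); Taking the union: only the 10×6 cube at (-3, 4) is present, so the union is just that shape — boundary = 32.00 mm; (rotated 45° about Z; rotation is an isometry so areas/perimeters/island counts are preserved). So its perimeter = 32.00 mm. Layer 116 is larger (36.00 vs 32.00 mm).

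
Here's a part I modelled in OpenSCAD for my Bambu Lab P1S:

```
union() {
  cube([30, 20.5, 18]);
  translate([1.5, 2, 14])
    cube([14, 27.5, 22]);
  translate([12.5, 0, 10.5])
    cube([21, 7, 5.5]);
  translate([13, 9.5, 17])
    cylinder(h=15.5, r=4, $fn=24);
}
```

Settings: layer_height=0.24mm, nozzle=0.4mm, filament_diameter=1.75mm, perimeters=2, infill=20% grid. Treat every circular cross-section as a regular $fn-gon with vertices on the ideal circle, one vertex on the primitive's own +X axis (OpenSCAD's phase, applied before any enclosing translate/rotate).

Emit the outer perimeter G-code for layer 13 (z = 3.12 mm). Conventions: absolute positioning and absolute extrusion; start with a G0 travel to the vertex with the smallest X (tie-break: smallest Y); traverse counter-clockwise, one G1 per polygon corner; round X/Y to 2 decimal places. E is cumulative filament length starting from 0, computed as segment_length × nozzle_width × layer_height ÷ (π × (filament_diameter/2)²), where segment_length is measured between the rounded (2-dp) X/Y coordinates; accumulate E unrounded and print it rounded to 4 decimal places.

At z = 3.12 mm: the 30×20.5 cube contributes its full rectangle; the cube at (1.5, 2) is absent (z outside [14, 36]); the cube at (12.5, 0) does not reach this height (z outside [10.5, 16]); the cylinder at (13, 9.5) does not reach this height (z outside [17, 32.5]); Taking the union: only the 30×20.5 cube is present, so the union is just that shape — 1 connected region. The outline is a single polygon with 4 vertices. Extrusion per mm of travel: 0.4 × 0.24 / (π × 0.875²) = 0.039912. Accumulating E over each segment gives final E = 4.0311.

G0 X0.00 Y0.00 Z3.12
G1 X30.00 Y0.00 E1.1974
G1 X30.00 Y20.50 E2.0156
G1 X0.00 Y20.50 E3.2129
G1 X0.00 Y0.00 E4.0311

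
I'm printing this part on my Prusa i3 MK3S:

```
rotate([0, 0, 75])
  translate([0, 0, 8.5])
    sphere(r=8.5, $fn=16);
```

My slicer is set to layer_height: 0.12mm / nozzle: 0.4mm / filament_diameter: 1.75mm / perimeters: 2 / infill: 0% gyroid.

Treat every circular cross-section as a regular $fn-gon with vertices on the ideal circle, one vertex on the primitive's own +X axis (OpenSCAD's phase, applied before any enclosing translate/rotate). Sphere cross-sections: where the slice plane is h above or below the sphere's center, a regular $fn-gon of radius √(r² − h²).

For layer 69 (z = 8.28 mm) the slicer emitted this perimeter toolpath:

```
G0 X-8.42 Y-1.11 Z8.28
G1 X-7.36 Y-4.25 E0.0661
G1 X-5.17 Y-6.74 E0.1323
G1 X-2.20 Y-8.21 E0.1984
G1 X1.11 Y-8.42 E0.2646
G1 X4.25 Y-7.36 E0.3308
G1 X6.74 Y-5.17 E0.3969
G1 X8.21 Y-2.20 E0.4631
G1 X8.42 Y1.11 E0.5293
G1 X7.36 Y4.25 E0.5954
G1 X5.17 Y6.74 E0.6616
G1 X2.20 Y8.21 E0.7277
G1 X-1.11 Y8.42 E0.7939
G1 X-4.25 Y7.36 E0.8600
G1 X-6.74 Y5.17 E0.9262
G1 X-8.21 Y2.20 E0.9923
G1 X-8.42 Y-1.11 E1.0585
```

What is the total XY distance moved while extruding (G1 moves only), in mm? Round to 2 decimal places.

Sum the Euclidean lengths of each G1 segment: total = 53.04 mm.

53.04 mm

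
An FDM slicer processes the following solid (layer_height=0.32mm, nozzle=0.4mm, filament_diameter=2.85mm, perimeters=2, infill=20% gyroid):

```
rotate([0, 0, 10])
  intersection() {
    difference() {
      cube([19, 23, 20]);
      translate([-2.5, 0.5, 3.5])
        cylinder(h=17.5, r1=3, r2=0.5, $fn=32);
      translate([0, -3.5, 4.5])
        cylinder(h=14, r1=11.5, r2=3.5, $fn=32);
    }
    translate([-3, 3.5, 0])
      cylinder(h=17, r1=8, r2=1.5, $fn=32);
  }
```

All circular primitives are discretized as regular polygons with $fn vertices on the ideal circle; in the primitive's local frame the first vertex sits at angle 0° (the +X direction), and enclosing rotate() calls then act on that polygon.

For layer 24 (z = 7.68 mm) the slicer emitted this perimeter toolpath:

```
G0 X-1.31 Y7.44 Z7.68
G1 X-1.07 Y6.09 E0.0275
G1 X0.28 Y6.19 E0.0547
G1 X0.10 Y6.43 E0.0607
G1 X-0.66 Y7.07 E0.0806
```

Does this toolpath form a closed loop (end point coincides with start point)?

no

Start point (G0): (-1.31, 7.44). End point (last G1): the path does not return to the start — open.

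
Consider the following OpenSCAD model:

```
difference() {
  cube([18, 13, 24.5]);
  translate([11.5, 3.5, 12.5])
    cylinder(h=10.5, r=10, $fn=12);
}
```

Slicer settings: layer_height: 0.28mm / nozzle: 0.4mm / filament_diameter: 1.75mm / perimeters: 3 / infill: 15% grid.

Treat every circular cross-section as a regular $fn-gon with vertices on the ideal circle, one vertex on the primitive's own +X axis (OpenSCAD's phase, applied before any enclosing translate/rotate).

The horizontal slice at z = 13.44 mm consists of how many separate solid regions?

At z = 13.44 mm: the cube (footprint 18×13) is included at this height; the r=10 cylinder at (11.5, 3.5) contributes a regular 12-gon of circumradius 10; Subtracting the remaining from the first: starting from the 18×13 cube, the r=10 cylinder at (11.5, 3.5) partially overlaps it — only the 188.69 mm² overlap (of its 300.00 mm²) is removed, clipping the outline — 2 connected regions. The result has 2 disconnected regions.

2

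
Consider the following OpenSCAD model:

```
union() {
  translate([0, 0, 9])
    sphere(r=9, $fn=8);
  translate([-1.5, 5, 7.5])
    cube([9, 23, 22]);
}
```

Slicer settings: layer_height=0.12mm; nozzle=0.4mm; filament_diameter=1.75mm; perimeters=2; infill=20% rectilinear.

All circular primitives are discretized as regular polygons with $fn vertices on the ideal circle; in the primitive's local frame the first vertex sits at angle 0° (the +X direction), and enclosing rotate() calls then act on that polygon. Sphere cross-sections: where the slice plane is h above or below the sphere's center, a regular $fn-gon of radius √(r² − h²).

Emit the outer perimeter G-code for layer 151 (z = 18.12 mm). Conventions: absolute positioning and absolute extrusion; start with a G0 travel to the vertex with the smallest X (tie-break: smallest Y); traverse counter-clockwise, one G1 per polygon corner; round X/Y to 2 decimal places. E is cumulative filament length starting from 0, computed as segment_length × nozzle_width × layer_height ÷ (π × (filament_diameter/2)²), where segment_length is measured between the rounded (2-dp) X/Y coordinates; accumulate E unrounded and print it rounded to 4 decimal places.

At z = 18.12 mm: the sphere does not reach this height (|z−center|=9.120 > r=9); the cube at (-1.5, 5) (footprint 9×23) is included at this height; Taking the union: only the 9×23 cube at (-1.5, 5) is present, so the union is just that shape — 1 connected region. The outline is a single polygon with 4 vertices. Extrusion per mm of travel: 0.4 × 0.12 / (π × 0.875²) = 0.019956. Accumulating E over each segment gives final E = 1.2772.

G0 X-1.50 Y5.00 Z18.12
G1 X7.50 Y5.00 E0.1796
G1 X7.50 Y28.00 E0.6386
G1 X-1.50 Y28.00 E0.8182
G1 X-1.50 Y5.00 E1.2772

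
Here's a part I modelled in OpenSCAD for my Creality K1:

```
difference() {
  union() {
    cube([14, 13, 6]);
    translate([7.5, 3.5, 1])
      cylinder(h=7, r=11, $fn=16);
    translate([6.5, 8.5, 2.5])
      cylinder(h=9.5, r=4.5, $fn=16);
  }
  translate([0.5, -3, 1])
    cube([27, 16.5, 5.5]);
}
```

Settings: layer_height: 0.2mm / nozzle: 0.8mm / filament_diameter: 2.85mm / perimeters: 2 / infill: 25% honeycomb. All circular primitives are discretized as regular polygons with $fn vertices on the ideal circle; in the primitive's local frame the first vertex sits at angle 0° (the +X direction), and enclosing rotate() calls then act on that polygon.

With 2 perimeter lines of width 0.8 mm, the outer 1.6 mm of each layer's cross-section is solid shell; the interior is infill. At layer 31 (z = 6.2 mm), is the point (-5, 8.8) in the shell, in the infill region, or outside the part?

outside

At z = 6.2 mm: the cube is absent (z outside [0, 6]); the cylinder at (7.5, 3.5): section is a regular 16-gon, circumradius r=11; the r=4.5 cylinder at (6.5, 8.5) gives a regular 16-gon of circumradius 4.5 (constant along its height); Combining (union): the r=4.5 cylinder at (6.5, 8.5) lies entirely inside the r=11 cylinder at (7.5, 3.5), so the union is just the r=11 cylinder at (7.5, 3.5) — 1 connected region; the 27×16.5 cube at (0.5, -3) contributes its full rectangle; Subtracting the remaining from the first: starting from the result so far, the 27×16.5 cube at (0.5, -3) partially overlaps it — only the 269.54 mm² overlap (of its 445.50 mm²) is removed, clipping the outline — 2 connected regions. Overall, the cross-section has 2 separate islands. The nearest boundary edge runs (-3.50, 3.50)→(-2.66, 7.71); distance from the point to it = 2.58 mm. The point is not inside any of the regions above, so it lies outside the cross-section (2.58 mm from the nearest boundary).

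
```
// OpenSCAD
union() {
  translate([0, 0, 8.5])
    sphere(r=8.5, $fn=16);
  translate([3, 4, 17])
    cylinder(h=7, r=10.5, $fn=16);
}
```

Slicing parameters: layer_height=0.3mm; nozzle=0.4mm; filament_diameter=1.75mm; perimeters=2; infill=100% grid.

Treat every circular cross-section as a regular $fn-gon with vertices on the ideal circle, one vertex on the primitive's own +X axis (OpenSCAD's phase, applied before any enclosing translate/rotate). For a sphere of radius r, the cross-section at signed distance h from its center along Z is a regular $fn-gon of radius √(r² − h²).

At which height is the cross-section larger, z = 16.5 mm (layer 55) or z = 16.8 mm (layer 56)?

Layer 55 (z = 16.5): the sphere: section is a regular 16-gon, circumradius = √(r²−h²) = √(8.5²−8²) = 2.872 (area = (16/2)·2.872²·sin(360°/16) = 25.26 mm²); the cylinder at (3, 4) is not intersected at this z (z outside [17, 24]); Merging all regions: only the r=8.5 sphere is present, so the union is just that shape — area = 25.26 mm². So its area = 25.26 mm². Layer 56 (z = 16.8): the r=8.5 sphere contributes a regular 16-gon of circumradius √(8.5²−8.3²) = 1.833 (area = (16/2)·1.833²·sin(360°/16) = 10.29 mm²); the cylinder at (3, 4) is absent (z outside [17, 24]); Merging all regions: only the r=8.5 sphere is present, so the union is just that shape — area = 10.29 mm². So its area = 10.29 mm². Layer 55 is larger (25.26 vs 10.29 mm²).

layer 55 (z = 16.5 mm)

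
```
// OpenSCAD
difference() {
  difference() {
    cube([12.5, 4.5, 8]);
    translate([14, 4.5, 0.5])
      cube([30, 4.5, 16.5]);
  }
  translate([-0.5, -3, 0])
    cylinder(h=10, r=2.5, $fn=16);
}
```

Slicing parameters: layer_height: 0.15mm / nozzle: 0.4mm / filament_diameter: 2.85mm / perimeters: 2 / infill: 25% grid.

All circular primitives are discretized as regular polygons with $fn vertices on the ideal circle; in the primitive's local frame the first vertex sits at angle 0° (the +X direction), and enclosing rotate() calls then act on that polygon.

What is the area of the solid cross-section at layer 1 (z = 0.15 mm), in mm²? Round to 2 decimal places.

56.25 mm²

At z = 0.15 mm: the cube is present — its section is the full 12.5×4.5 rectangle (area 56.25 mm²); the cube at (14, 4.5) is not intersected at this z (z outside [0.5, 17]); Subtracting the remaining from the first: none of the subtracted shapes is present at this height, so the 12.5×4.5 cube is unchanged — area = 56.25 mm²; the r=2.5 cylinder at (-0.5, -3) gives a regular 16-gon of circumradius 2.5 (constant along its height) (area = (16/2)·2.500²·sin(360°/16) = 19.13 mm²); Taking the first minus the rest: starting from the result so far (56.25 mm²), the r=2.5 cylinder at (-0.5, -3) misses the remaining region (no effect) — area = 56.25 mm². Overall, the cross-section is a single solid region. Net area = 56.25 mm².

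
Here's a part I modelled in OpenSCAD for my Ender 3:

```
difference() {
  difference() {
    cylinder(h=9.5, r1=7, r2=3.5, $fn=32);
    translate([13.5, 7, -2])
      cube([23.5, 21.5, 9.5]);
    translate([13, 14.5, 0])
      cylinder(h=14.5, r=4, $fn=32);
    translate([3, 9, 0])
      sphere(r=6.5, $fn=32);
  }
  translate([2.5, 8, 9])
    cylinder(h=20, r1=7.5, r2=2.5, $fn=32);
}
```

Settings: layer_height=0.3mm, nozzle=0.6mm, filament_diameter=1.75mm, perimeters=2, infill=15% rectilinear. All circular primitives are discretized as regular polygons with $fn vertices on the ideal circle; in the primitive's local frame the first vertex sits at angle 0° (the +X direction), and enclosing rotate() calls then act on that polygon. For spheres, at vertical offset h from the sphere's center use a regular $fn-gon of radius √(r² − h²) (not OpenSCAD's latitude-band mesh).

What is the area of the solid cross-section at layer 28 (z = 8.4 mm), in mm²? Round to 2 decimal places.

47.61 mm²

At z = 8.4 mm: the cone: at t=0.884 of its height the radius interpolates to r₁+(r₂−r₁)t = 3.905, giving a regular 32-gon of that circumradius (area = (32/2)·3.905²·sin(360°/32) = 47.61 mm²); the cube at (13.5, 7) is absent (z outside [-2, 7.5]); the r=4 cylinder at (13, 14.5) contributes a regular 32-gon of circumradius 4 (area = (32/2)·4.000²·sin(360°/32) = 49.94 mm²); the sphere at (3, 9) is not intersected at this z (|z−center|=8.400 > r=6.5); Taking the first minus the rest: starting from the cone (47.61 mm²), the r=4 cylinder at (13, 14.5) misses the remaining region (no effect) — area = 47.61 mm²; the cone at (2.5, 8) is absent (z outside [9, 29]); After the difference (first − rest): none of the subtracted shapes is present at this height, so the result so far is unchanged — area = 47.61 mm². Overall, the cross-section is a single solid region. Net area = 47.61 mm².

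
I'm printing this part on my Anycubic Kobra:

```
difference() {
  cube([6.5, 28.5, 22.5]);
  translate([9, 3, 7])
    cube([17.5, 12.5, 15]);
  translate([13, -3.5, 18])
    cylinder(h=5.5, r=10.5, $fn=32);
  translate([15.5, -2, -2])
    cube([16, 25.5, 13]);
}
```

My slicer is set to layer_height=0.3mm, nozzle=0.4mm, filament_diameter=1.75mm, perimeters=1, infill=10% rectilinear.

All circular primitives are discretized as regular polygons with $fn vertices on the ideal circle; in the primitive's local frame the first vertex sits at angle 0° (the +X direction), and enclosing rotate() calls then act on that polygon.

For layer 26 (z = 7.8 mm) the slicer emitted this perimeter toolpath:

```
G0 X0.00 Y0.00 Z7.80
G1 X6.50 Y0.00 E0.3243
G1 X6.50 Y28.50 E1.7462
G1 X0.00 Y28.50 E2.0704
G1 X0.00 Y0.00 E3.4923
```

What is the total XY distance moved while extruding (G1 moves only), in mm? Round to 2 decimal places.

Sum the Euclidean lengths of each G1 segment: total = 70.00 mm.

70.00 mm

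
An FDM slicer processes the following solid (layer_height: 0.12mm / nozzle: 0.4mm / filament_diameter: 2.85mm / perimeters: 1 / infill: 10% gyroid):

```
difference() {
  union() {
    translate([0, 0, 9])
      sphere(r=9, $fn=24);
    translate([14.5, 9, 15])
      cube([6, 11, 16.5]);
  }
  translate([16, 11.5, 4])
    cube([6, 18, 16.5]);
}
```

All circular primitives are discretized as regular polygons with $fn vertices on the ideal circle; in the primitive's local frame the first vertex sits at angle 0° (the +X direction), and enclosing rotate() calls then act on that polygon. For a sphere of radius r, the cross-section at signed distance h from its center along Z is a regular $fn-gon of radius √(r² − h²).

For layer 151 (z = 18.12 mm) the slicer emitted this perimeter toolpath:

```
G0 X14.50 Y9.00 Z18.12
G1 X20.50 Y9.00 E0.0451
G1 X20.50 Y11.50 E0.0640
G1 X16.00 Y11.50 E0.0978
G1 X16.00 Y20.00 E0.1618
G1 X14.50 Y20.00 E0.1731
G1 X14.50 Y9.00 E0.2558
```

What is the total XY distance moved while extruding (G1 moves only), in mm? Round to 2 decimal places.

Sum the Euclidean lengths of each G1 segment: total = 34.00 mm.

34.00 mm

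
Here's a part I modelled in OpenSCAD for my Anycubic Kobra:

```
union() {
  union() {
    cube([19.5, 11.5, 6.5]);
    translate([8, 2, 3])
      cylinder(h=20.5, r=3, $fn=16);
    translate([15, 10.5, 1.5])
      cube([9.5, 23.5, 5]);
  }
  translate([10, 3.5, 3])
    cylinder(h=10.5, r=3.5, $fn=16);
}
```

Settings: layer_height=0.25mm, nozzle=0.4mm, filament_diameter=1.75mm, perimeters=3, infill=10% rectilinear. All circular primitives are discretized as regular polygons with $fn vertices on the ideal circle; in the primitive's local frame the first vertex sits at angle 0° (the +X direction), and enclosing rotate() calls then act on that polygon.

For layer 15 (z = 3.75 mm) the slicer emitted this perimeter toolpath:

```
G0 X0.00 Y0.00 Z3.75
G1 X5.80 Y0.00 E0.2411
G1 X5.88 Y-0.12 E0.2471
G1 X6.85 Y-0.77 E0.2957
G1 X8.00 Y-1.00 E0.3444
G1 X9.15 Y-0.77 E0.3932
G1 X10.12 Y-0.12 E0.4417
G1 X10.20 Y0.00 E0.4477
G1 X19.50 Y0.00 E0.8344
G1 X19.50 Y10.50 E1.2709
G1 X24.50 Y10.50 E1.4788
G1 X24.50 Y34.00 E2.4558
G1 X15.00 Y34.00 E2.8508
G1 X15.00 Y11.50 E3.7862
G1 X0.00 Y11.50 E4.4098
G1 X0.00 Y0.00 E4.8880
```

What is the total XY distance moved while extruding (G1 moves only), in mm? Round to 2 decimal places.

117.57 mm

Sum the Euclidean lengths of each G1 segment: total = 117.57 mm.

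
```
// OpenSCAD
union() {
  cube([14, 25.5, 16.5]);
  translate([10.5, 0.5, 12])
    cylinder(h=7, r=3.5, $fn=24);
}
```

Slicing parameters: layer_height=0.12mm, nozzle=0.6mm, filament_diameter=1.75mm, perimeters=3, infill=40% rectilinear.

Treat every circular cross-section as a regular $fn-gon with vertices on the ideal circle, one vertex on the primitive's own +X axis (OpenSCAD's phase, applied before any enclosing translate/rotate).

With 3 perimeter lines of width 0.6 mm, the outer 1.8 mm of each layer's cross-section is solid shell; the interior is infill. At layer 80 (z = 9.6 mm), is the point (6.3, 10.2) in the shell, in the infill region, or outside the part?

infill

At z = 9.6 mm: the cube (footprint 14×25.5) is included at this height; the cylinder at (10.5, 0.5) is not intersected at this z (z outside [12, 19]); Merging all regions: only the 14×25.5 cube is present, so the union is just that shape — 1 connected region. Overall, the cross-section is a single solid region. The nearest boundary edge runs (0.00, 25.50)→(0.00, 0.00); distance from the point to it = 6.30 mm. The point is inside the cross-section and 6.30 mm from the nearest boundary — more than the 1.8 mm shell width (3 × 0.6), so it's in the infill interior.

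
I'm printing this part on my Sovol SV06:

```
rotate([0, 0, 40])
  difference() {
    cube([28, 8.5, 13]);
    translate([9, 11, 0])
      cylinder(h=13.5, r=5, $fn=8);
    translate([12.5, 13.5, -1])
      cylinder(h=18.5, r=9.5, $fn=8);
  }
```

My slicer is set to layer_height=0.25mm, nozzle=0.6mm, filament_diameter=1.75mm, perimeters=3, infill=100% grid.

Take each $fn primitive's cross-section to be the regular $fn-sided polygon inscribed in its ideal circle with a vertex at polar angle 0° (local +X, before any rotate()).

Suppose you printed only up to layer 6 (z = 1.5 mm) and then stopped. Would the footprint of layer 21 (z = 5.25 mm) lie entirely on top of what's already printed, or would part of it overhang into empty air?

entirely on top

Compare the two slices. At z = 1.5: the cube (footprint 28×8.5) is included at this height (area 238.00 mm²); the cylinder at (9, 11): section is a regular 8-gon, circumradius r=5 (area = (8/2)·5.000²·sin(360°/8) = 70.71 mm²); the cylinder at (12.5, 13.5): section is a regular 8-gon, circumradius r=9.5 (area = (8/2)·9.500²·sin(360°/8) = 255.27 mm²); Taking the first minus the rest: starting from the 28×8.5 cube (238.00 mm²), the r=5 cylinder at (9, 11) partially overlaps it — only the 12.94 mm² overlap (of its 70.71 mm²) is removed, clipping the outline; the r=9.5 cylinder at (12.5, 13.5) partially overlaps it — only the 30.08 mm² overlap (of its 255.27 mm²) is removed, clipping the outline — area = 194.97 mm²; (rotated 40° about Z; rotation is an isometry so areas/perimeters/island counts are preserved). At z = 5.25: the cube (footprint 28×8.5) is included at this height (area 238.00 mm²); the r=5 cylinder at (9, 11) contributes a regular 8-gon of circumradius 5 (area = (8/2)·5.000²·sin(360°/8) = 70.71 mm²); the r=9.5 cylinder at (12.5, 13.5) contributes a regular 8-gon of circumradius 9.5 (area = (8/2)·9.500²·sin(360°/8) = 255.27 mm²); Subtracting the remaining from the first: starting from the 28×8.5 cube (238.00 mm²), the r=5 cylinder at (9, 11) partially overlaps it — only the 12.94 mm² overlap (of its 70.71 mm²) is removed, clipping the outline; the r=9.5 cylinder at (12.5, 13.5) partially overlaps it — only the 30.08 mm² overlap (of its 255.27 mm²) is removed, clipping the outline — area = 194.97 mm²; (rotated 40° about Z; rotation is an isometry so areas/perimeters/island counts are preserved). Checking containment: the cross-section at z = 5.25 is a subset of the cross-section at z = 1.5.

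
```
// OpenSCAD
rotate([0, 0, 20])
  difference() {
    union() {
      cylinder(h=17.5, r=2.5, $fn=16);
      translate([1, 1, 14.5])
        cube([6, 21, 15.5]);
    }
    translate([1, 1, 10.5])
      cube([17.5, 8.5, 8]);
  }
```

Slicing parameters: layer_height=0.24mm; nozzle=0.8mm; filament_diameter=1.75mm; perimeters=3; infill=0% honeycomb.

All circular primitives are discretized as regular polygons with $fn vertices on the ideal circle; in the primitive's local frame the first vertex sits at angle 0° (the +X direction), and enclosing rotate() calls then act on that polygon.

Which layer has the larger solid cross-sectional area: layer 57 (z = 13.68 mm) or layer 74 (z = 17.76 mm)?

layer 74 (z = 17.76 mm)

Layer 57 (z = 13.68): the r=2.5 cylinder gives a regular 16-gon of circumradius 2.5 (constant along its height) (area = (16/2)·2.500²·sin(360°/16) = 19.13 mm²); the cube at (1, 1) is absent (z outside [14.5, 30]); Merging all regions: only the r=2.5 cylinder is present, so the union is just that shape — area = 19.13 mm²; the cube at (1, 1) is present — its section is the full 17.5×8.5 rectangle (area 148.75 mm²); Taking the first minus the rest: starting from the result so far (19.13 mm²), the 17.5×8.5 cube at (1, 1) partially overlaps it — only the 0.98 mm² overlap (of its 148.75 mm²) is removed, clipping the outline — area = 18.15 mm²; (whole slice rotated 20° about Z — lengths, areas and connectivity unchanged). So its area = 18.15 mm². Layer 74 (z = 17.76): the cylinder is absent (z outside [0, 17.5]); the 6×21 cube at (1, 1) contributes its full rectangle (area 126.00 mm²); Merging all regions: only the 6×21 cube at (1, 1) is present, so the union is just that shape — area = 126.00 mm²; the 17.5×8.5 cube at (1, 1) contributes its full rectangle (area 148.75 mm²); Subtracting the remaining from the first: starting from the result so far (126.00 mm²), the 17.5×8.5 cube at (1, 1) partially overlaps it — only the 51.00 mm² overlap (of its 148.75 mm²) is removed, clipping the outline — area = 75.00 mm²; (whole slice rotated 20° about Z — lengths, areas and connectivity unchanged). So its area = 75.00 mm². Layer 74 is larger (75.00 vs 18.15 mm²).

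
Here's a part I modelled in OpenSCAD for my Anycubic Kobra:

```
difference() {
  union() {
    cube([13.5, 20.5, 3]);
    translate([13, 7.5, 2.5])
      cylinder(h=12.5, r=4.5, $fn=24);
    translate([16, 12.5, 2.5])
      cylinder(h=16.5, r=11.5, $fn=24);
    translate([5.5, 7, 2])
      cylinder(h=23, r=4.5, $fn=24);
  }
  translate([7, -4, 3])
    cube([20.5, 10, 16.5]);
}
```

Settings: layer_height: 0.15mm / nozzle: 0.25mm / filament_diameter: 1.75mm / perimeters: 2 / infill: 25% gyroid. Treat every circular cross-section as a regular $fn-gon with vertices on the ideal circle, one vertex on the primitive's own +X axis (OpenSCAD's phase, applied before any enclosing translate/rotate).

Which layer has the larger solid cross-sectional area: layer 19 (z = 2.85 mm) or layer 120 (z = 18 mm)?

Layer 19 (z = 2.85): the cube (footprint 13.5×20.5) is included at this height (area 276.75 mm²); the r=4.5 cylinder at (13, 7.5) contributes a regular 24-gon of circumradius 4.5 (area = (24/2)·4.500²·sin(360°/24) = 62.89 mm²); the r=11.5 cylinder at (16, 12.5) gives a regular 24-gon of circumradius 11.5 (constant along its height) (area = (24/2)·11.500²·sin(360°/24) = 410.75 mm²); the r=4.5 cylinder at (5.5, 7) contributes a regular 24-gon of circumradius 4.5 (area = (24/2)·4.500²·sin(360°/24) = 62.89 mm²); Merging all regions: the regions partially overlap — summed areas 813.28 mm² minus the doubly-counted overlap 263.46 mm² gives 549.82 mm² — area = 549.82 mm²; the cube at (7, -4) is not intersected at this z (z outside [3, 19.5]); Subtracting the remaining from the first: none of the subtracted shapes is present at this height, so that combined region is unchanged — area = 549.82 mm². So its area = 549.82 mm². Layer 120 (z = 18): the cube is absent (z outside [0, 3]); the cylinder at (13, 7.5) is absent (z outside [2.5, 15]); the r=11.5 cylinder at (16, 12.5) contributes a regular 24-gon of circumradius 11.5 (area = (24/2)·11.500²·sin(360°/24) = 410.75 mm²); the r=4.5 cylinder at (5.5, 7) gives a regular 24-gon of circumradius 4.5 (constant along its height) (area = (24/2)·4.500²·sin(360°/24) = 62.89 mm²); Taking the union: the regions partially overlap — summed areas 473.64 mm² minus the doubly-counted overlap 25.19 mm² gives 448.45 mm² — area = 448.45 mm²; the cube at (7, -4) is present — its section is the full 20.5×10 rectangle (area 205.00 mm²); Subtracting the remaining from the first: starting from the result so far (448.45 mm²), the 20.5×10 cube at (7, -4) partially overlaps it — only the 67.20 mm² overlap (of its 205.00 mm²) is removed, clipping the outline — area = 381.25 mm². So its area = 381.25 mm². Layer 19 is larger (549.82 vs 381.25 mm²).

layer 19 (z = 2.85 mm)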